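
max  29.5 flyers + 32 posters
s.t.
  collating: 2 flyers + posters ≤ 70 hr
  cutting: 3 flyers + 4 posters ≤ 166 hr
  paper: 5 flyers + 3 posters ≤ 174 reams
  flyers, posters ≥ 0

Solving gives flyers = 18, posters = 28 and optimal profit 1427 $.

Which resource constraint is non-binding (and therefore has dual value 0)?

collating: 64/70 (slack 6)
cutting: 166/166 (binding)
paper: 174/174 (binding)
By complementary slackness, a constraint with positive slack has shadow price 0 → collating.

collating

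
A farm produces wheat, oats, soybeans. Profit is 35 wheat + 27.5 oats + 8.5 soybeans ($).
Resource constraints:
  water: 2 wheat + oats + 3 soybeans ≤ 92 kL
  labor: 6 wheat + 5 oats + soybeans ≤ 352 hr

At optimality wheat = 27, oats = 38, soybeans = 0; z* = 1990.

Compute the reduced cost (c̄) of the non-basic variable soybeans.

Check each constraint at x*: water 92/92 (tight); labor 352/352 (tight).
Dual feasibility on the basic columns requires 2·y_water + 6·y_labor = 35, 1·y_water + 5·y_labor = 27.5.
Solving: y_water = 2.5, y_labor = 5.
Reduced cost of soybeans: c₃ − yᵀa₃ = 8.5 − (2.5·3 + 5·1) = 8.5 − 12.5 = -4.

-4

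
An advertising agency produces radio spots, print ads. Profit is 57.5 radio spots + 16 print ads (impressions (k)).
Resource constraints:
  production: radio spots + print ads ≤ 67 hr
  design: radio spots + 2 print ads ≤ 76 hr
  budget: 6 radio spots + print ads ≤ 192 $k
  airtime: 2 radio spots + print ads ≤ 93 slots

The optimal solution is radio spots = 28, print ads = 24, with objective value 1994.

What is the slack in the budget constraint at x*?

budget used = 6·28 + 1·24 = 192; slack = 192 − 192 = 0.

0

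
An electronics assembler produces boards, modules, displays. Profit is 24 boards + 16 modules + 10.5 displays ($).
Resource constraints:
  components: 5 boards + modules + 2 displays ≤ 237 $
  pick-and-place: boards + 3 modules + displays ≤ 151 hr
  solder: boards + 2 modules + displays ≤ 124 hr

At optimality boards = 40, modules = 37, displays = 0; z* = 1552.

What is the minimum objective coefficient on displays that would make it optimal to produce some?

Binding: components and pick-and-place. Non-binding: solder (10 unused).
Slack constraints have shadow price 0 (complementary slackness).
The binding rows give the dual system: 5·y_components + 1·y_pick-and-place = 24 and 1·y_components + 3·y_pick-and-place = 16.
This yields shadow prices y_components = 4, y_pick-and-place = 4.
displays enters the basis when its profit ≥ yᵀa₃ = 4·2 + 4·1 = 12.

12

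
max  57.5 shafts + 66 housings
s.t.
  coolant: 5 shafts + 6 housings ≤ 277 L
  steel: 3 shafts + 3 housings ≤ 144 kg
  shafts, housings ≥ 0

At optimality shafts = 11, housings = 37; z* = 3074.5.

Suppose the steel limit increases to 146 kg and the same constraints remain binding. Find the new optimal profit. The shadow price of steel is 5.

3084.5

Δb = 2, so new z* = 3074.5 + (5)·(2) = 3074.5 + 10 = 3084.5.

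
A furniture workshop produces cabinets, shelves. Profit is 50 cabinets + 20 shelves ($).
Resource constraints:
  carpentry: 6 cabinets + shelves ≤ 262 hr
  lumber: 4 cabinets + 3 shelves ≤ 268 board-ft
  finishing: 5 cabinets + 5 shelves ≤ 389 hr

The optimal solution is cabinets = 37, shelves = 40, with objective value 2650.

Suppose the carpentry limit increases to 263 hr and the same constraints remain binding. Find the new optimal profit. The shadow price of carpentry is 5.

Δb = 1, so new z* = 2650 + (5)·(1) = 2650 + 5 = 2655.

2655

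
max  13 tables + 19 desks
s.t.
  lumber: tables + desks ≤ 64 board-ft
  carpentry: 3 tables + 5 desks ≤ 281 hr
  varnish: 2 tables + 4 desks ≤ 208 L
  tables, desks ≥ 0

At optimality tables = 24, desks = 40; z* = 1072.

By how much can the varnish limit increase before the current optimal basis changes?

Binding constraints: lumber, varnish. The basis is B = [[1,1],[2,4]] with det 2.
Per unit increase in varnish, x* moves by d = (-0.5, 0.5).
The basis stays optimal until carpentry becomes binding; allowable increase = 9 L.

9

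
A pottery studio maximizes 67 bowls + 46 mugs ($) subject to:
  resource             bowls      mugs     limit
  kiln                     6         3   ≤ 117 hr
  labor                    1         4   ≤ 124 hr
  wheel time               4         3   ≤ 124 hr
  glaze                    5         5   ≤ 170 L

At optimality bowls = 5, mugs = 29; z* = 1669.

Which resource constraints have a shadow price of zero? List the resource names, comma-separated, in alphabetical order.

labor, wheel time

kiln: 117/117 (binding)
labor: 121/124 (slack 3)
wheel time: 107/124 (slack 17)
glaze: 170/170 (binding)
By complementary slackness, a constraint with positive slack has shadow price 0 → labor, wheel time.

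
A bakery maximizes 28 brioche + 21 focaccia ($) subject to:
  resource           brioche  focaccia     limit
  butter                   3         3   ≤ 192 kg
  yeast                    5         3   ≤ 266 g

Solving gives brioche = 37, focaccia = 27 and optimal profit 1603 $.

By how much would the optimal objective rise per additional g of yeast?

3.5

Check each constraint at x*: butter 192/192 (tight); yeast 266/266 (tight).
From A_Bᵀ y = c: 3·y_butter + 5·y_yeast = 28; 3·y_butter + 3·y_yeast = 21.
This yields shadow prices y_butter = 3.5, y_yeast = 3.5.
Shadow price of yeast = 3.5.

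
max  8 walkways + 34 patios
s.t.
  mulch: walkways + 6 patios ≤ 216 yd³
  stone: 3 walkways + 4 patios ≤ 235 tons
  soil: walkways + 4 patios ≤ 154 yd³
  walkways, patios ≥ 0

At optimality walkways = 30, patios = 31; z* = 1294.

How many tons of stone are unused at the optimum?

21

stone used = 3·30 + 4·31 = 214; slack = 235 − 214 = 21.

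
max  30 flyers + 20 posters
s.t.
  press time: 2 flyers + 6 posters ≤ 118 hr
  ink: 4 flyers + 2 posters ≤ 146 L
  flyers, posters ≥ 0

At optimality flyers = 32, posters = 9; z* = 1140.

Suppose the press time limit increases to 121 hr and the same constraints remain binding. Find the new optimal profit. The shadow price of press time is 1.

Δb = 3, so new z* = 1140 + (1)·(3) = 1140 + 3 = 1143.

1143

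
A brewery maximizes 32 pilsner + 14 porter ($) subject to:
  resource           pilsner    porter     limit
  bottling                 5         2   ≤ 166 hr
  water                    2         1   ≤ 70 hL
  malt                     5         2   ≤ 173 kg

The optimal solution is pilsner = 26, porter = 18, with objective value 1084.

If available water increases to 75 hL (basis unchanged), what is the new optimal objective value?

Check each constraint at x*: bottling 166/166 (tight); water 70/70 (tight); malt 166/173 (slack 7).
Since malt is not tight, its dual is 0.
From A_Bᵀ y = c: 5·y_bottling + 2·y_water = 32; 2·y_bottling + 1·y_water = 14.
Solving: y_bottling = 4, y_water = 6.
Δz = y_water·Δb = 6 × (5) = 30, so new z* = 1084 + 30 = 1114.

1114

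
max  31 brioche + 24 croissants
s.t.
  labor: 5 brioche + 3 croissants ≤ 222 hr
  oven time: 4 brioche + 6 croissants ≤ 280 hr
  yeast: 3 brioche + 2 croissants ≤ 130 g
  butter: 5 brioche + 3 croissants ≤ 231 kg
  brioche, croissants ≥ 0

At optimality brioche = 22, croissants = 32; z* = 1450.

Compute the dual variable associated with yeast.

Binding: oven time and yeast. Non-binding: labor (16 unused), butter (25 unused).
Slack constraints have shadow price 0 (complementary slackness).
Dual feasibility on the basic columns requires 4·y_oven time + 3·y_yeast = 31, 6·y_oven time + 2·y_yeast = 24.
This yields shadow prices y_oven time = 1, y_yeast = 9.
Shadow price of yeast = 9.

9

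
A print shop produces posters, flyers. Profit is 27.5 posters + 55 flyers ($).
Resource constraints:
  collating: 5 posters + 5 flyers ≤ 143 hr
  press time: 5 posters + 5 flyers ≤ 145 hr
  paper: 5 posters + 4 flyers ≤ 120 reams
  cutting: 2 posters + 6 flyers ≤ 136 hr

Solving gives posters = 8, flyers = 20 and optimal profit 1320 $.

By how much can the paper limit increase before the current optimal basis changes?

Binding constraints: paper, cutting. The basis is B = [[5,4],[2,6]] with det 22.
Per unit increase in paper, x* moves by d = (0.2727, -0.0909).
The basis stays optimal until collating becomes binding; allowable increase = 3.3 reams.

3.3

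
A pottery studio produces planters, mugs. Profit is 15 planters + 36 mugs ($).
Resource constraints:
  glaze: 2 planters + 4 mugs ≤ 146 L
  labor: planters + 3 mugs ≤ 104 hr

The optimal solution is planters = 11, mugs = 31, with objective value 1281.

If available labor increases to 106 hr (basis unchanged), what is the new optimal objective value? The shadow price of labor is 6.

1293

Δb = 2, so new z* = 1281 + (6)·(2) = 1281 + 12 = 1293.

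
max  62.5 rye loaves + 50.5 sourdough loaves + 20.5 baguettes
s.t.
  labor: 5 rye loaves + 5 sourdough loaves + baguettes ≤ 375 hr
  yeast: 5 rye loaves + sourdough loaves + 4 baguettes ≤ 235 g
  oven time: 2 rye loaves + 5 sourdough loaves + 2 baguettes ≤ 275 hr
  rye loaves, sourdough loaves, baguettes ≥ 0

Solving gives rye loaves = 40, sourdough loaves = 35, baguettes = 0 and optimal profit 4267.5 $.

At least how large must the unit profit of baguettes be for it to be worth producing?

Binding: labor and yeast. Non-binding: oven time (20 unused).
Since oven time is not tight, its dual is 0.
Dual feasibility on the basic columns requires 5·y_labor + 5·y_yeast = 62.5, 5·y_labor + 1·y_yeast = 50.5.
→ y_labor = 9.5 and y_yeast = 3.
baguettes enters the basis when its profit ≥ yᵀa₃ = 9.5·1 + 3·4 = 21.5.

21.5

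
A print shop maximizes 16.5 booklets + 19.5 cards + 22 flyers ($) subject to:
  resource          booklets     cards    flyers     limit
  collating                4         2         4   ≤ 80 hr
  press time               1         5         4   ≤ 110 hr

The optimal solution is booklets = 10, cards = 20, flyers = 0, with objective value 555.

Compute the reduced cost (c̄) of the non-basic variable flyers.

Both collating and press time are binding at x*.
From A_Bᵀ y = c: 4·y_collating + 1·y_press time = 16.5; 2·y_collating + 5·y_press time = 19.5.
This yields shadow prices y_collating = 3.5, y_press time = 2.5.
Reduced cost of flyers: c₃ − yᵀa₃ = 22 − (3.5·4 + 2.5·4) = 22 − 24 = -2.

-2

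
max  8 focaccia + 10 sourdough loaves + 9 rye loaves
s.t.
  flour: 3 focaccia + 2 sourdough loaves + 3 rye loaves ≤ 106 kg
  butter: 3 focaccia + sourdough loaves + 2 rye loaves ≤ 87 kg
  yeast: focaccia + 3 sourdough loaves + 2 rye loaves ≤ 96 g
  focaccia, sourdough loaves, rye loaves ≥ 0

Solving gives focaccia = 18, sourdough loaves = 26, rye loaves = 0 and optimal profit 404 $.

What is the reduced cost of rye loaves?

-1

At the optimum: flour uses 106 of 106 (binding); butter uses 80 of 87 (slack = 7); yeast uses 96 of 96 (binding).
Since butter is not tight, its dual is 0.
From A_Bᵀ y = c: 3·y_flour + 1·y_yeast = 8; 2·y_flour + 3·y_yeast = 10.
This yields shadow prices y_flour = 2, y_yeast = 2.
Reduced cost of rye loaves: c₃ − yᵀa₃ = 9 − (2·3 + 2·2) = 9 − 10 = -1.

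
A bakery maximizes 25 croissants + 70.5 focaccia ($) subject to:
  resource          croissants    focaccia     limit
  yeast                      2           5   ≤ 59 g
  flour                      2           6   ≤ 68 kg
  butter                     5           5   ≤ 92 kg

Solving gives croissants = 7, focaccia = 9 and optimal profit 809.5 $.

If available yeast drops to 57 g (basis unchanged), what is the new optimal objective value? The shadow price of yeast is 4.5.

Δb = -2, so new z* = 809.5 + (4.5)·(-2) = 809.5 − 9 = 800.5.

800.5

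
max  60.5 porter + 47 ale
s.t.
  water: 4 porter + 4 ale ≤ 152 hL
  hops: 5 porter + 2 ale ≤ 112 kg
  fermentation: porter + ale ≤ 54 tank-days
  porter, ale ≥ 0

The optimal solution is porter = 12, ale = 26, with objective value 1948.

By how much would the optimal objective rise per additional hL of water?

9.5

At the optimum: water uses 152 of 152 (binding); hops uses 112 of 112 (binding); fermentation uses 38 of 54 (slack = 16).
Slack constraints have shadow price 0 (complementary slackness).
The binding rows give the dual system: 4·y_water + 5·y_hops = 60.5 and 4·y_water + 2·y_hops = 47.
→ y_water = 9.5 and y_hops = 4.5.
Shadow price of water = 9.5.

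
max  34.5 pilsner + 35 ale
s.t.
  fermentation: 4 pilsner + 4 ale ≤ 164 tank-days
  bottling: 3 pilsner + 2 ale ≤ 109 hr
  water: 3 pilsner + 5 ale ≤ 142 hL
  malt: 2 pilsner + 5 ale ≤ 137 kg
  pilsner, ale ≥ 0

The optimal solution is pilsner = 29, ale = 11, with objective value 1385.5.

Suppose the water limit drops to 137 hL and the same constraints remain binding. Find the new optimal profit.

1365.5

At the optimum: fermentation uses 160 of 164 (slack = 4); bottling uses 109 of 109 (binding); water uses 142 of 142 (binding); malt uses 113 of 137 (slack = 24).
Since fermentation, malt are not tight, their duals are 0.
From A_Bᵀ y = c: 3·y_bottling + 3·y_water = 34.5; 2·y_bottling + 5·y_water = 35.
This yields shadow prices y_bottling = 7.5, y_water = 4.
Δz = y_water·Δb = 4 × (-5) = -20, so new z* = 1385.5 − 20 = 1365.5.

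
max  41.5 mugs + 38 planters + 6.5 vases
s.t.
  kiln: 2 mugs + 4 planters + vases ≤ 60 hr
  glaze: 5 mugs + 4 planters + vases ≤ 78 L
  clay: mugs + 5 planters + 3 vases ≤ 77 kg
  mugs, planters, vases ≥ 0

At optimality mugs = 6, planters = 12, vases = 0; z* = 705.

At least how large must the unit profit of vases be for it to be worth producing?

9.5

Binding: kiln and glaze. Non-binding: clay (11 unused).
Slack constraints have shadow price 0 (complementary slackness).
Dual feasibility on the basic columns requires 2·y_kiln + 5·y_glaze = 41.5, 4·y_kiln + 4·y_glaze = 38.
Solving: y_kiln = 2, y_glaze = 7.5.
vases enters the basis when its profit ≥ yᵀa₃ = 2·1 + 7.5·1 = 9.5.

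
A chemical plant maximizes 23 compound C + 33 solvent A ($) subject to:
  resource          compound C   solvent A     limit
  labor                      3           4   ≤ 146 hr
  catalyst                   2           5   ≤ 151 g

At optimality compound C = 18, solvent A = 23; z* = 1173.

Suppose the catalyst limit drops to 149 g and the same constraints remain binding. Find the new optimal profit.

Check each constraint at x*: labor 146/146 (tight); catalyst 151/151 (tight).
The binding rows give the dual system: 3·y_labor + 2·y_catalyst = 23 and 4·y_labor + 5·y_catalyst = 33.
This yields shadow prices y_labor = 7, y_catalyst = 1.
Δz = y_catalyst·Δb = 1 × (-2) = -2, so new z* = 1173 − 2 = 1171.

1171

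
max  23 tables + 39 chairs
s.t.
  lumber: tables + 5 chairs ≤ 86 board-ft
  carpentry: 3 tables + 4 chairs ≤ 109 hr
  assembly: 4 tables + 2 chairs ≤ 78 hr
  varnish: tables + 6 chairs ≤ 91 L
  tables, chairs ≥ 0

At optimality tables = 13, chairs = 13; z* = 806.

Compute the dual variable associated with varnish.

5

At the optimum: lumber uses 78 of 86 (slack = 8); carpentry uses 91 of 109 (slack = 18); assembly uses 78 of 78 (binding); varnish uses 91 of 91 (binding).
By complementary slackness, y = 0 for the non-binding constraints.
From A_Bᵀ y = c: 4·y_assembly + 1·y_varnish = 23; 2·y_assembly + 6·y_varnish = 39.
Solving: y_assembly = 4.5, y_varnish = 5.
Shadow price of varnish = 5.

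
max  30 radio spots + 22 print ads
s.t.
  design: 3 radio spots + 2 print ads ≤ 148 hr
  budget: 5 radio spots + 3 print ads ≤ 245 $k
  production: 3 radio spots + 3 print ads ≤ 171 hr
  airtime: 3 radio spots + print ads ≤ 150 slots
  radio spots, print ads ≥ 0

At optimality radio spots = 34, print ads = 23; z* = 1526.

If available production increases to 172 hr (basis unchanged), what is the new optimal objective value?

1528

At the optimum: design uses 148 of 148 (binding); budget uses 239 of 245 (slack = 6); production uses 171 of 171 (binding); airtime uses 125 of 150 (slack = 25).
Since budget, airtime are not tight, their duals are 0.
From A_Bᵀ y = c: 3·y_design + 3·y_production = 30; 2·y_design + 3·y_production = 22.
This yields shadow prices y_design = 8, y_production = 2.
Δz = y_production·Δb = 2 × (1) = 2, so new z* = 1526 + 2 = 1528.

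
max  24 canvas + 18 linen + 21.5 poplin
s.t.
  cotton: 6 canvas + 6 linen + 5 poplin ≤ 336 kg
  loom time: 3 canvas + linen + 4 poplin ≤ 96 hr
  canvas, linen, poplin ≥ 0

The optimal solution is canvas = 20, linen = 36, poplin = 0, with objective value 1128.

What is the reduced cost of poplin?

Both cotton and loom time are binding at x*.
Dual feasibility on the basic columns requires 6·y_cotton + 3·y_loom time = 24, 6·y_cotton + 1·y_loom time = 18.
Solving: y_cotton = 2.5, y_loom time = 3.
Reduced cost of poplin: c₃ − yᵀa₃ = 21.5 − (2.5·5 + 3·4) = 21.5 − 24.5 = -3.

-3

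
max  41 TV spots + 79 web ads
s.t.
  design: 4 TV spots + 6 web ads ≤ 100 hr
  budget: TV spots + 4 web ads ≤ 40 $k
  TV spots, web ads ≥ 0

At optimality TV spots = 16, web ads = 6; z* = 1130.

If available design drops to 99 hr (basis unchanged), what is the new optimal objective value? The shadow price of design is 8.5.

Δb = -1, so new z* = 1130 + (8.5)·(-1) = 1130 − 8.5 = 1121.5.

1121.5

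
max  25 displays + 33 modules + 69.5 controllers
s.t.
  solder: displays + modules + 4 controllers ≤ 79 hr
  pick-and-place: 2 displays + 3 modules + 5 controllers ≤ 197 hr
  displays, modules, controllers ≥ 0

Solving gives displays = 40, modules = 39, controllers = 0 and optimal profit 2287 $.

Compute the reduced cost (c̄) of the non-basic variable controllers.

-6.5

At the optimum: solder uses 79 of 79 (binding); pick-and-place uses 197 of 197 (binding).
From A_Bᵀ y = c: 1·y_solder + 2·y_pick-and-place = 25; 1·y_solder + 3·y_pick-and-place = 33.
This yields shadow prices y_solder = 9, y_pick-and-place = 8.
Reduced cost of controllers: c₃ − yᵀa₃ = 69.5 − (9·4 + 8·5) = 69.5 − 76 = -6.5.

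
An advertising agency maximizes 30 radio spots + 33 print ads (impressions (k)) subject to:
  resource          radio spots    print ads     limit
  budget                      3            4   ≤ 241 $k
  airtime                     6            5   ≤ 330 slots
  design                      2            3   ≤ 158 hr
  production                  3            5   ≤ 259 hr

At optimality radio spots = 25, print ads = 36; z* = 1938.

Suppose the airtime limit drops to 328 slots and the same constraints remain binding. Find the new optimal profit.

1932

At the optimum: budget uses 219 of 241 (slack = 22); airtime uses 330 of 330 (binding); design uses 158 of 158 (binding); production uses 255 of 259 (slack = 4).
By complementary slackness, y = 0 for the non-binding constraints.
From A_Bᵀ y = c: 6·y_airtime + 2·y_design = 30; 5·y_airtime + 3·y_design = 33.
Solving: y_airtime = 3, y_design = 6.
Δz = y_airtime·Δb = 3 × (-2) = -6, so new z* = 1938 − 6 = 1932.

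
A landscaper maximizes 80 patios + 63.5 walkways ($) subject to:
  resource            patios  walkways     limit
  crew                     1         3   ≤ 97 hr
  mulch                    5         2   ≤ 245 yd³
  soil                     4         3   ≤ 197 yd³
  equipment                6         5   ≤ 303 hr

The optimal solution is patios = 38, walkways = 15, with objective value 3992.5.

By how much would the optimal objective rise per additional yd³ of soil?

At the optimum: crew uses 83 of 97 (slack = 14); mulch uses 220 of 245 (slack = 25); soil uses 197 of 197 (binding); equipment uses 303 of 303 (binding).
By complementary slackness, y = 0 for the non-binding constraints.
From A_Bᵀ y = c: 4·y_soil + 6·y_equipment = 80; 3·y_soil + 5·y_equipment = 63.5.
Solving: y_soil = 9.5, y_equipment = 7.
Shadow price of soil = 9.5.

9.5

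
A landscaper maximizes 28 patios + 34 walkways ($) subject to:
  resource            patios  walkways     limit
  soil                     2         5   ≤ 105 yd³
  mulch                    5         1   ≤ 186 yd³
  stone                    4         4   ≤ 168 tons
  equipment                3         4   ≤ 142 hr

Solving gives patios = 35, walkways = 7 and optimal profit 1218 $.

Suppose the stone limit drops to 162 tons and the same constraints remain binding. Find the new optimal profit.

Check each constraint at x*: soil 105/105 (tight); mulch 182/186 (slack 4); stone 168/168 (tight); equipment 133/142 (slack 9).
By complementary slackness, y = 0 for the non-binding constraints.
Dual feasibility on the basic columns requires 2·y_soil + 4·y_stone = 28, 5·y_soil + 4·y_stone = 34.
This yields shadow prices y_soil = 2, y_stone = 6.
Δz = y_stone·Δb = 6 × (-6) = -36, so new z* = 1218 − 36 = 1182.

1182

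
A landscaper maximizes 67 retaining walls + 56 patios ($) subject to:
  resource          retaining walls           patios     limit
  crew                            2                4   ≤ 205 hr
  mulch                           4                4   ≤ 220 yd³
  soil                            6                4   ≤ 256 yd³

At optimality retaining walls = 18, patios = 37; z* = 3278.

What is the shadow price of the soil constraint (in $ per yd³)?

Check each constraint at x*: crew 184/205 (slack 21); mulch 220/220 (tight); soil 256/256 (tight).
Slack constraints have shadow price 0 (complementary slackness).
Dual feasibility on the basic columns requires 4·y_mulch + 6·y_soil = 67, 4·y_mulch + 4·y_soil = 56.
Solving: y_mulch = 8.5, y_soil = 5.5.
Shadow price of soil = 5.5.

5.5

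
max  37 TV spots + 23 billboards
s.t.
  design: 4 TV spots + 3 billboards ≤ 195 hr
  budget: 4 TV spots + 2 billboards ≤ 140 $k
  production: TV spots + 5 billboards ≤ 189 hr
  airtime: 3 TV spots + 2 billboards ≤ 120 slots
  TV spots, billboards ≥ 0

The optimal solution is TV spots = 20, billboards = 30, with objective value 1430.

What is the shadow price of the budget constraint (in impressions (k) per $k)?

2.5

At the optimum: design uses 170 of 195 (slack = 25); budget uses 140 of 140 (binding); production uses 170 of 189 (slack = 19); airtime uses 120 of 120 (binding).
Since design, production are not tight, their duals are 0.
From A_Bᵀ y = c: 4·y_budget + 3·y_airtime = 37; 2·y_budget + 2·y_airtime = 23.
This yields shadow prices y_budget = 2.5, y_airtime = 9.
Shadow price of budget = 2.5.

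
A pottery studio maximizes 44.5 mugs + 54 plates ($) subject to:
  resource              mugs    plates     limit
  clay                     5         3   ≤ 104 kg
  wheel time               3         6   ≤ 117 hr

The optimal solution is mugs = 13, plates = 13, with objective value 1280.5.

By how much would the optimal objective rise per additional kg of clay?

At the optimum: clay uses 104 of 104 (binding); wheel time uses 117 of 117 (binding).
Dual feasibility on the basic columns requires 5·y_clay + 3·y_wheel time = 44.5, 3·y_clay + 6·y_wheel time = 54.
Solving: y_clay = 5, y_wheel time = 6.5.
Shadow price of clay = 5.

5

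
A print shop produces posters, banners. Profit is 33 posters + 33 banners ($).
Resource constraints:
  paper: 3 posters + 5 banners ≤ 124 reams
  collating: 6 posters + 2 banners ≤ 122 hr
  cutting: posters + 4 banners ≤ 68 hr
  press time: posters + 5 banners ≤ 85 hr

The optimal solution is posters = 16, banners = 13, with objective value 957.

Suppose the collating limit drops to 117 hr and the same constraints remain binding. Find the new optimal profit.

Check each constraint at x*: paper 113/124 (slack 11); collating 122/122 (tight); cutting 68/68 (tight); press time 81/85 (slack 4).
Since paper, press time are not tight, their duals are 0.
Dual feasibility on the basic columns requires 6·y_collating + 1·y_cutting = 33, 2·y_collating + 4·y_cutting = 33.
This yields shadow prices y_collating = 4.5, y_cutting = 6.
Δz = y_collating·Δb = 4.5 × (-5) = -22.5, so new z* = 957 − 22.5 = 934.5.

934.5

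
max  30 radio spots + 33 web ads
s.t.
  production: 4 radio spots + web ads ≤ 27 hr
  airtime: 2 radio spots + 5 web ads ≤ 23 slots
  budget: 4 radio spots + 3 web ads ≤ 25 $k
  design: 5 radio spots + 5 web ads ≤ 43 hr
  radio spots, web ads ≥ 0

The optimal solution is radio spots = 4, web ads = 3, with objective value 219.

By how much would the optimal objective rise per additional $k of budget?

Check each constraint at x*: production 19/27 (slack 8); airtime 23/23 (tight); budget 25/25 (tight); design 35/43 (slack 8).
Since production, design are not tight, their duals are 0.
The binding rows give the dual system: 2·y_airtime + 4·y_budget = 30 and 5·y_airtime + 3·y_budget = 33.
Solving: y_airtime = 3, y_budget = 6.
Shadow price of budget = 6.

6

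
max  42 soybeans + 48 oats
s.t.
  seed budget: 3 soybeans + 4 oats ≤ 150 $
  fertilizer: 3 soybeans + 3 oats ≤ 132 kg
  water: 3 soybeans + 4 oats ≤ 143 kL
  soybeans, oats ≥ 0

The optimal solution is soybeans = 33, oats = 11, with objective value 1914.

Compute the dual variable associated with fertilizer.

Check each constraint at x*: seed budget 143/150 (slack 7); fertilizer 132/132 (tight); water 143/143 (tight).
Slack constraints have shadow price 0 (complementary slackness).
The binding rows give the dual system: 3·y_fertilizer + 3·y_water = 42 and 3·y_fertilizer + 4·y_water = 48.
This yields shadow prices y_fertilizer = 8, y_water = 6.
Shadow price of fertilizer = 8.

8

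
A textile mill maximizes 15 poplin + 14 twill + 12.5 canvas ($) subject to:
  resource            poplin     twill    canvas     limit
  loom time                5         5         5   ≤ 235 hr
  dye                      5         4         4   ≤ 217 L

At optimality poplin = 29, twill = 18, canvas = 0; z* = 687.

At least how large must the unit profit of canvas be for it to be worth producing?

Check each constraint at x*: loom time 235/235 (tight); dye 217/217 (tight).
The binding rows give the dual system: 5·y_loom time + 5·y_dye = 15 and 5·y_loom time + 4·y_dye = 14.
Solving: y_loom time = 2, y_dye = 1.
canvas enters the basis when its profit ≥ yᵀa₃ = 2·5 + 1·4 = 14.

14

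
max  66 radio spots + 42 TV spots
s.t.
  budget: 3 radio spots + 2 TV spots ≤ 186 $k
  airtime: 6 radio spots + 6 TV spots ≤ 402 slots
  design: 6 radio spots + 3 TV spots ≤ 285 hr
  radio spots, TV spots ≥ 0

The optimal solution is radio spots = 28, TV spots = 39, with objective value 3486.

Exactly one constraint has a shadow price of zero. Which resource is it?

budget: 162/186 (slack 24)
airtime: 402/402 (binding)
design: 285/285 (binding)
By complementary slackness, a constraint with positive slack has shadow price 0 → budget.

budget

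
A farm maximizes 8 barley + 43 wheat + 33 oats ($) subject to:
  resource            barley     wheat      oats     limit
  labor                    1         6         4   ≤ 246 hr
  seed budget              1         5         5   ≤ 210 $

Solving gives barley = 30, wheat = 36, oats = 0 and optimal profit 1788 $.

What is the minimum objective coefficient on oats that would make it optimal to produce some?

37

Both labor and seed budget are binding at x*.
Dual feasibility on the basic columns requires 1·y_labor + 1·y_seed budget = 8, 6·y_labor + 5·y_seed budget = 43.
This yields shadow prices y_labor = 3, y_seed budget = 5.
oats enters the basis when its profit ≥ yᵀa₃ = 3·4 + 5·5 = 37.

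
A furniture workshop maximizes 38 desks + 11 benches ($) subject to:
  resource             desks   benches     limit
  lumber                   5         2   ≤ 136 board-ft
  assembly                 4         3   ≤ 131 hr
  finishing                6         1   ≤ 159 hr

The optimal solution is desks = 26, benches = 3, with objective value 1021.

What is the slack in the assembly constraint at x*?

assembly used = 4·26 + 3·3 = 113; slack = 131 − 113 = 18.

18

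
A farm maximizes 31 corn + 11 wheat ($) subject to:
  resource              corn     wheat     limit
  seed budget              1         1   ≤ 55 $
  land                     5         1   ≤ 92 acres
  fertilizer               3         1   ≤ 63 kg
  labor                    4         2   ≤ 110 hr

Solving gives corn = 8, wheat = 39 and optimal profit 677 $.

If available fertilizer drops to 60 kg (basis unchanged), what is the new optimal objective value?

650

Binding: fertilizer and labor. Non-binding: seed budget (8 unused), land (13 unused).
By complementary slackness, y = 0 for the non-binding constraints.
The binding rows give the dual system: 3·y_fertilizer + 4·y_labor = 31 and 1·y_fertilizer + 2·y_labor = 11.
This yields shadow prices y_fertilizer = 9, y_labor = 1.
Δz = y_fertilizer·Δb = 9 × (-3) = -27, so new z* = 677 − 27 = 650.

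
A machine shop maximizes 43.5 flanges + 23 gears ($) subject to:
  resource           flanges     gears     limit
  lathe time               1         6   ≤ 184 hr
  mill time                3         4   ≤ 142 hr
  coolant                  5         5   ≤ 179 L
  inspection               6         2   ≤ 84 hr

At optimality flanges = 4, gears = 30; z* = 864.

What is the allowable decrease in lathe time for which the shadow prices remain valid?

Binding constraints: lathe time, inspection. The basis is B = [[1,6],[6,2]] with det -34.
Per unit decrease in lathe time, x* moves by d = (0.0588, -0.1765).
The basis stays optimal until gears reaches 0; allowable decrease = 170 hr.

170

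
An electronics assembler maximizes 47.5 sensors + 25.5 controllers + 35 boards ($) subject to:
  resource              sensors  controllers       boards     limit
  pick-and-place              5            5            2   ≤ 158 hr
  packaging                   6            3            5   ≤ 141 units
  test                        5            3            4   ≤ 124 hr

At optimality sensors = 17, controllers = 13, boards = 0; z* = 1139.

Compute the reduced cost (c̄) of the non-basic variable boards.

Binding: packaging and test. Non-binding: pick-and-place (8 unused).
Slack constraints have shadow price 0 (complementary slackness).
Dual feasibility on the basic columns requires 6·y_packaging + 5·y_test = 47.5, 3·y_packaging + 3·y_test = 25.5.
Solving: y_packaging = 5, y_test = 3.5.
Reduced cost of boards: c₃ − yᵀa₃ = 35 − (5·5 + 3.5·4) = 35 − 39 = -4.

-4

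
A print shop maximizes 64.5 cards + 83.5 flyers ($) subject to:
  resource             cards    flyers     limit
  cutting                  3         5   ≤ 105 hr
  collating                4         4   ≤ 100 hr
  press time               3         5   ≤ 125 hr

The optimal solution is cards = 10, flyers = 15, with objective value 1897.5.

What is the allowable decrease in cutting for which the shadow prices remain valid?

30

Binding constraints: cutting, collating. The basis is B = [[3,5],[4,4]] with det -8.
Per unit decrease in cutting, x* moves by d = (0.5, -0.5).
The basis stays optimal until flyers reaches 0; allowable decrease = 30 hr.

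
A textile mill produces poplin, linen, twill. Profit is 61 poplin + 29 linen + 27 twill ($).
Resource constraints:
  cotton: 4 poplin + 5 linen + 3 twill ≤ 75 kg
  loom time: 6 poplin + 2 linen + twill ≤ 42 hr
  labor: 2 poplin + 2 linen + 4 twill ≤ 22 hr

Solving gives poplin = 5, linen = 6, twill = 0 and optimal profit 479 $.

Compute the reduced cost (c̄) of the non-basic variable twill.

Check each constraint at x*: cotton 50/75 (slack 25); loom time 42/42 (tight); labor 22/22 (tight).
Slack constraints have shadow price 0 (complementary slackness).
The binding rows give the dual system: 6·y_loom time + 2·y_labor = 61 and 2·y_loom time + 2·y_labor = 29.
Solving: y_loom time = 8, y_labor = 6.5.
Reduced cost of twill: c₃ − yᵀa₃ = 27 − (8·1 + 6.5·4) = 27 − 34 = -7.

-7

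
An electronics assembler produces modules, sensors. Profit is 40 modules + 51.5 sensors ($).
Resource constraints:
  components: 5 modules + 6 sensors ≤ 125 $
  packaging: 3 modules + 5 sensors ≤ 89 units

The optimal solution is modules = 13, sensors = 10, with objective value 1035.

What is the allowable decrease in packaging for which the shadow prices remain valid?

14

Binding constraints: components, packaging. The basis is B = [[5,6],[3,5]] with det 7.
Per unit decrease in packaging, x* moves by d = (0.8571, -0.7143).
The basis stays optimal until sensors reaches 0; allowable decrease = 14 units.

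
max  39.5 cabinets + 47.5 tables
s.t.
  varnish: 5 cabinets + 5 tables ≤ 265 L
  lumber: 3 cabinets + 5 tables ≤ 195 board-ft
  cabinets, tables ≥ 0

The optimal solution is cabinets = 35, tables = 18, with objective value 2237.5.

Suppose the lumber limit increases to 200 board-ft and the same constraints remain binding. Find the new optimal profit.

2257.5

At the optimum: varnish uses 265 of 265 (binding); lumber uses 195 of 195 (binding).
Dual feasibility on the basic columns requires 5·y_varnish + 3·y_lumber = 39.5, 5·y_varnish + 5·y_lumber = 47.5.
Solving: y_varnish = 5.5, y_lumber = 4.
Δz = y_lumber·Δb = 4 × (5) = 20, so new z* = 2237.5 + 20 = 2257.5.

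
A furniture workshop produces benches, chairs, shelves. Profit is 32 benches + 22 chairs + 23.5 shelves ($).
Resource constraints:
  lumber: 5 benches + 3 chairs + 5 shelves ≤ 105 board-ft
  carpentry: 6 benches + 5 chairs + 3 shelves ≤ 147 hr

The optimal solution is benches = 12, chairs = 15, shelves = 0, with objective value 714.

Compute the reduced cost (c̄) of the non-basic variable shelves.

-2.5

Both lumber and carpentry are binding at x*.
Dual feasibility on the basic columns requires 5·y_lumber + 6·y_carpentry = 32, 3·y_lumber + 5·y_carpentry = 22.
This yields shadow prices y_lumber = 4, y_carpentry = 2.
Reduced cost of shelves: c₃ − yᵀa₃ = 23.5 − (4·5 + 2·3) = 23.5 − 26 = -2.5.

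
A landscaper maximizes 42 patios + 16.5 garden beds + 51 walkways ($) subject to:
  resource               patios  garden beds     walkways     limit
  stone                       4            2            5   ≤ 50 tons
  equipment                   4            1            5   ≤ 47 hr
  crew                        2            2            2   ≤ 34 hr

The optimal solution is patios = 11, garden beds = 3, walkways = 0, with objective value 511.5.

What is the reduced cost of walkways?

Binding: stone and equipment. Non-binding: crew (6 unused).
By complementary slackness, y = 0 for the non-binding constraint.
Dual feasibility on the basic columns requires 4·y_stone + 4·y_equipment = 42, 2·y_stone + 1·y_equipment = 16.5.
→ y_stone = 6 and y_equipment = 4.5.
Reduced cost of walkways: c₃ − yᵀa₃ = 51 − (6·5 + 4.5·5) = 51 − 52.5 = -1.5.

-1.5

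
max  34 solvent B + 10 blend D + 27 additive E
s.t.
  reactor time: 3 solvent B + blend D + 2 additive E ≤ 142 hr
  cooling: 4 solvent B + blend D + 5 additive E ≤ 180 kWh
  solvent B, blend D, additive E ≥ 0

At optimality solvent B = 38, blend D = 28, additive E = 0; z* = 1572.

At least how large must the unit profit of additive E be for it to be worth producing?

32

Both reactor time and cooling are binding at x*.
Dual feasibility on the basic columns requires 3·y_reactor time + 4·y_cooling = 34, 1·y_reactor time + 1·y_cooling = 10.
This yields shadow prices y_reactor time = 6, y_cooling = 4.
additive E enters the basis when its profit ≥ yᵀa₃ = 6·2 + 4·5 = 32.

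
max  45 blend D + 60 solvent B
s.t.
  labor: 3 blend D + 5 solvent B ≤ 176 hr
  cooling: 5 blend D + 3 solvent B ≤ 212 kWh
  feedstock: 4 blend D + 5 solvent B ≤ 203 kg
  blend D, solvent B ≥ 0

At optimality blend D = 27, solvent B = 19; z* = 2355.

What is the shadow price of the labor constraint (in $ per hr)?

At the optimum: labor uses 176 of 176 (binding); cooling uses 192 of 212 (slack = 20); feedstock uses 203 of 203 (binding).
Since cooling is not tight, its dual is 0.
From A_Bᵀ y = c: 3·y_labor + 4·y_feedstock = 45; 5·y_labor + 5·y_feedstock = 60.
Solving: y_labor = 3, y_feedstock = 9.
Shadow price of labor = 3.

3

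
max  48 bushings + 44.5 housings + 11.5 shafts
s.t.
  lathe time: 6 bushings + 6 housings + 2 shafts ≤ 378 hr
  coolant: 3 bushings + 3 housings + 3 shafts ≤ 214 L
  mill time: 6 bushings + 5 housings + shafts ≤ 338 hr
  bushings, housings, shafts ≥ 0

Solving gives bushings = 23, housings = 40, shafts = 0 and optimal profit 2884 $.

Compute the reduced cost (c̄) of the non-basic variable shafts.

At the optimum: lathe time uses 378 of 378 (binding); coolant uses 189 of 214 (slack = 25); mill time uses 338 of 338 (binding).
By complementary slackness, y = 0 for the non-binding constraint.
The binding rows give the dual system: 6·y_lathe time + 6·y_mill time = 48 and 6·y_lathe time + 5·y_mill time = 44.5.
Solving: y_lathe time = 4.5, y_mill time = 3.5.
Reduced cost of shafts: c₃ − yᵀa₃ = 11.5 − (4.5·2 + 3.5·1) = 11.5 − 12.5 = -1.

-1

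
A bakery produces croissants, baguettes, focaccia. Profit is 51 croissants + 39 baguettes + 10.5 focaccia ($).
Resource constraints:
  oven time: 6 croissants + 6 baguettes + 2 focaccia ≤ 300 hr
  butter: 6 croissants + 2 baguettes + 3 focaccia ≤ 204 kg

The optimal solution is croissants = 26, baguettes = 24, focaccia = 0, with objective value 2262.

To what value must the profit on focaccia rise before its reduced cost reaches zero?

At the optimum: oven time uses 300 of 300 (binding); butter uses 204 of 204 (binding).
Dual feasibility on the basic columns requires 6·y_oven time + 6·y_butter = 51, 6·y_oven time + 2·y_butter = 39.
→ y_oven time = 5.5 and y_butter = 3.
focaccia enters the basis when its profit ≥ yᵀa₃ = 5.5·2 + 3·3 = 20.

20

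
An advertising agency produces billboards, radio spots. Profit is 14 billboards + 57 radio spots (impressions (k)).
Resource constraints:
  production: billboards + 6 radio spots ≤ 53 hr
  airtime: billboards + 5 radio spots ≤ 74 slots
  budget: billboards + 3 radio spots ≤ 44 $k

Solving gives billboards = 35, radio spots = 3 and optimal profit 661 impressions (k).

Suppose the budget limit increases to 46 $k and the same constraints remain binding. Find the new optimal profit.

Binding: production and budget. Non-binding: airtime (24 unused).
Since airtime is not tight, its dual is 0.
The binding rows give the dual system: 1·y_production + 1·y_budget = 14 and 6·y_production + 3·y_budget = 57.
This yields shadow prices y_production = 5, y_budget = 9.
Δz = y_budget·Δb = 9 × (2) = 18, so new z* = 661 + 18 = 679.

679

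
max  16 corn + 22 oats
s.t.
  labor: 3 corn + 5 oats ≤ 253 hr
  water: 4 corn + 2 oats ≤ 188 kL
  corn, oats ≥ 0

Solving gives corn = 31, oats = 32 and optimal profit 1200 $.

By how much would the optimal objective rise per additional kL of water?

1

At the optimum: labor uses 253 of 253 (binding); water uses 188 of 188 (binding).
The binding rows give the dual system: 3·y_labor + 4·y_water = 16 and 5·y_labor + 2·y_water = 22.
This yields shadow prices y_labor = 4, y_water = 1.
Shadow price of water = 1.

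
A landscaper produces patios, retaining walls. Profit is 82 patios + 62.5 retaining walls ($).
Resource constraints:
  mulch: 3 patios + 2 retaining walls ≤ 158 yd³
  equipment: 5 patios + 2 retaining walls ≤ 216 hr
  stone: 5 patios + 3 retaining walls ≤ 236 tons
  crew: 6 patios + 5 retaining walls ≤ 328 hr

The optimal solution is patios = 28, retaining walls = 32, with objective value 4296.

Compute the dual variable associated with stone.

At the optimum: mulch uses 148 of 158 (slack = 10); equipment uses 204 of 216 (slack = 12); stone uses 236 of 236 (binding); crew uses 328 of 328 (binding).
Since mulch, equipment are not tight, their duals are 0.
Dual feasibility on the basic columns requires 5·y_stone + 6·y_crew = 82, 3·y_stone + 5·y_crew = 62.5.
Solving: y_stone = 5, y_crew = 9.5.
Shadow price of stone = 5.

5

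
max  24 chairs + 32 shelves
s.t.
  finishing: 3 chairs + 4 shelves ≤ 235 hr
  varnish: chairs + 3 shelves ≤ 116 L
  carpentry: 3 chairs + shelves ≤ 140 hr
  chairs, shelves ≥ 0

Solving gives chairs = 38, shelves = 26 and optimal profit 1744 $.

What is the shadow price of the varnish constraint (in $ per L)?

Binding: varnish and carpentry. Non-binding: finishing (17 unused).
By complementary slackness, y = 0 for the non-binding constraint.
Dual feasibility on the basic columns requires 1·y_varnish + 3·y_carpentry = 24, 3·y_varnish + 1·y_carpentry = 32.
Solving: y_varnish = 9, y_carpentry = 5.
Shadow price of varnish = 9.

9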